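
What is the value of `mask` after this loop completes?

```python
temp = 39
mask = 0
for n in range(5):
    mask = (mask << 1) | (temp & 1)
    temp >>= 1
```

Reverse lowest 5 bits of 39
`mask` takes the values: 0 → 1 → 3 → 7 → 14 → 28

Answer: 28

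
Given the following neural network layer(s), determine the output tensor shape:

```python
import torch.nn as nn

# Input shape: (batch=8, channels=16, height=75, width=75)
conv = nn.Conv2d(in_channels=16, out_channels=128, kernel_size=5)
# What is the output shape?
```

Input: (8, 16, 75, 75) -> Output: (8, 128, 71, 71)

Answer: (8, 128, 71, 71)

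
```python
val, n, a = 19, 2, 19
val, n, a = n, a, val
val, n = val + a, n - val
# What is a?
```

Trace:
`val, n, a = 19, 2, 19` → val = 19; n = 2; a = 19
`val, n, a = n, a, val` → val = 2; n = 19; a = 19
`val, n = val + a, n - val` → val = 21; n = 17
So a = 19

Answer: 19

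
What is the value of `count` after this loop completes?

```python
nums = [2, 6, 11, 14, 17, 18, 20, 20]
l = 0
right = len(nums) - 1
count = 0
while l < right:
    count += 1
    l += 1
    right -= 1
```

Iterations until pointers meet (list length 8)
`count` takes the values: 0 → 1 → 2 → 3 → 4

Answer: 4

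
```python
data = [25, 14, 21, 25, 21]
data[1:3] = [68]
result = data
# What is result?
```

Trace:
`data = [25, 14, 21, 25, 21]` → data = [25, 14, 21, 25, 21]
`data[1:3] = [68]` → data = [25, 68, 25, 21]
`result = data` → result = [25, 68, 25, 21]
So result = [25, 68, 25, 21]

Answer: [25, 68, 25, 21]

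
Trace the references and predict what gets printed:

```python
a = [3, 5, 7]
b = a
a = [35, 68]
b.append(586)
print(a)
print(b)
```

Key concept: rebinding vs mutation: a is rebound to a new list, b still points at the original.
Step by step:
`a = [3, 5, 7]` → a = [3, 5, 7]
`b = a` → b = [3, 5, 7] (same object as a)
`a = [35, 68]` → a = [35, 68]
`b.append(586)` → b = [3, 5, 7, 586]
`print(a)` → prints [35, 68]
`print(b)` → prints [3, 5, 7, 586]

Answer:
[35, 68]
[3, 5, 7, 586]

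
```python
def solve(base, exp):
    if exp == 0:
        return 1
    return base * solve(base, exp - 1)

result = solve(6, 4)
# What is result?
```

solve(6, 4) = 6 * 6 * 6 * 6 = 1296

Answer: 1296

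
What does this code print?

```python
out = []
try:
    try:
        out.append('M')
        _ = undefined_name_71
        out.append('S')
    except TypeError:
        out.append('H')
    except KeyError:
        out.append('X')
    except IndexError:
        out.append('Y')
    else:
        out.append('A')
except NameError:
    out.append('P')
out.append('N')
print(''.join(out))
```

Execution trace: 'M' (try body) → 'P' (outer except NameError) → 'N' (after the try/except). Output: MPN

Answer: MPN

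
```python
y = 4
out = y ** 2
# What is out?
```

Trace:
`y = 4` → y = 4
`out = y ** 2` → out = 16
So out = 16

Answer: 16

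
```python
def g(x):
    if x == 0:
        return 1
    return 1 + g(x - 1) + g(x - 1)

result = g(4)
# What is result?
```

g(x) = 1 + 2·g(x-1), g(0)=1. Closed form: (1+1)·2^4 - 1 = 31.

Answer: 31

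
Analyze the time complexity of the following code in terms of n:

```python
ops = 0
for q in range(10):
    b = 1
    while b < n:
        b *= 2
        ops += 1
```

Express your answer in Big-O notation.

Each loop level contributes: 1 × log n. Multiplying the contributions gives O(log n).

Answer: O(log n)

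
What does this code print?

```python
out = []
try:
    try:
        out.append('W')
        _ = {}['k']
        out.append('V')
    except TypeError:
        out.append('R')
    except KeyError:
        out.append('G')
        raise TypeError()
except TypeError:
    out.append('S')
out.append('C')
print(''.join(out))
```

Execution trace: 'W' (inner try body) → 'G' (inner except KeyError) → 'S' (outer except TypeError) → 'C' (after the try/except). Output: WGSC

Answer: WGSC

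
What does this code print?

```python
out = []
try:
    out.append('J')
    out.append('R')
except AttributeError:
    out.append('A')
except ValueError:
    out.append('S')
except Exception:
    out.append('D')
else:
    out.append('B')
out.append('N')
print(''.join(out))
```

Execution trace: 'J' (try body) → 'R' (try body, no exception) → 'B' (else) → 'N' (after the try/except). Output: JRBN

Answer: JRBN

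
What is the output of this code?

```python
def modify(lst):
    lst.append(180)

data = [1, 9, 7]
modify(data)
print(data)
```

Key concept: function modifies passed list.
Step by step:
`data = [1, 9, 7]` → data = [1, 9, 7]
`modify(data)` → data = [1, 9, 7, 180]
`print(data)` → prints [1, 9, 7, 180]

Answer: [1, 9, 7, 180]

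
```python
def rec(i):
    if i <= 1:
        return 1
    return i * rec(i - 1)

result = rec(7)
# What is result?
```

rec(7) = 7 * 6 * 5 * 4 * 3 * 2 * 1 = 5040

Answer: 5040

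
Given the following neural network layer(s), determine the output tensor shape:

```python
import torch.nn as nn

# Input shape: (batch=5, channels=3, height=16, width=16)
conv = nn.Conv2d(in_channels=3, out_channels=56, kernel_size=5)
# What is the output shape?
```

Input: (5, 3, 16, 16) -> Output: (5, 56, 12, 12)

Answer: (5, 56, 12, 12)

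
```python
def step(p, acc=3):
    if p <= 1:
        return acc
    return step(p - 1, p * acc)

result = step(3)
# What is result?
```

Accumulator trace (n, acc): (3, 3) -> (2, 9) -> (1, 18) -> return 18

Answer: 18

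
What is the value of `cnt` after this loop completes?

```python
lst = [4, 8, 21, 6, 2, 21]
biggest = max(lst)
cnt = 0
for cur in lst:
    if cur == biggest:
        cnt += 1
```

Count of max value 21 in [4, 8, 21, 6, 2, 21]
`cnt` takes the values: 0 → 1 → 2

Answer: 2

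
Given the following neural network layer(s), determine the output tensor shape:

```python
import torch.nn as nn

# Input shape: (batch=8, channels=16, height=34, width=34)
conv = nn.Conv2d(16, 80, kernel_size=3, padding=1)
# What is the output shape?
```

Input: (8, 16, 34, 34) -> Output: (8, 80, 34, 34)

Answer: (8, 80, 34, 34)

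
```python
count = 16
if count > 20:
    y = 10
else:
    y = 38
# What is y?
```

Trace:
`count = 16` → count = 16
`if count > 20: ...` → count > 20 is False, take else branch → y = 38
So y = 38

Answer: 38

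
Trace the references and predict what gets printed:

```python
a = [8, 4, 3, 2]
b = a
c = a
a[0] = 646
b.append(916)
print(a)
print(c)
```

Key concept: multiple aliases.
Step by step:
`a = [8, 4, 3, 2]` → a = [8, 4, 3, 2]
`b = a` → b = [8, 4, 3, 2] (same object as a)
`c = a` → c = [8, 4, 3, 2] (same object as a, b)
`a[0] = 646` → a = [646, 4, 3, 2] (same object as b, c); b = [646, 4, 3, 2] (same object as a, c); c = [646, 4, 3, 2] (same object as a, b)
`b.append(916)` → a = [646, 4, 3, 2, 916] (same object as b, c); b = [646, 4, 3, 2, 916] (same object as a, c); c = [646, 4, 3, 2, 916] (same object as a, b)
`print(a)` → prints [646, 4, 3, 2, 916]
`print(c)` → prints [646, 4, 3, 2, 916]

Answer:
[646, 4, 3, 2, 916]
[646, 4, 3, 2, 916]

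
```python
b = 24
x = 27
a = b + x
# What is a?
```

Trace:
`b = 24` → b = 24
`x = 27` → x = 27
`a = b + x` → a = 51
So a = 51

Answer: 51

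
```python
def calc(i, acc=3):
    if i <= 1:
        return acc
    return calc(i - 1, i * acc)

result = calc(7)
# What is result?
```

Accumulator trace (n, acc): (7, 3) -> (6, 21) -> (5, 126) -> (4, 630) -> (3, 2520) -> (2, 7560) -> (1, 15120) -> return 15120

Answer: 15120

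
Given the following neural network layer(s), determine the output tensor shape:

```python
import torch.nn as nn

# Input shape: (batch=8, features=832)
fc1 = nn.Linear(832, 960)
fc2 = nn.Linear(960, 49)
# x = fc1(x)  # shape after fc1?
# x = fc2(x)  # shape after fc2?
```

Input: (8, 832) -> after fc1: (8, 960) -> Output: (8, 49)

Answer: (8, 49)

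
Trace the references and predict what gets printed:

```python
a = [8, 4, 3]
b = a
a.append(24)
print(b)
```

Key concept: basic list aliasing.
Step by step:
`a = [8, 4, 3]` → a = [8, 4, 3]
`b = a` → b = [8, 4, 3] (same object as a)
`a.append(24)` → a = [8, 4, 3, 24] (same object as b); b = [8, 4, 3, 24] (same object as a)
`print(b)` → prints [8, 4, 3, 24]

Answer: [8, 4, 3, 24]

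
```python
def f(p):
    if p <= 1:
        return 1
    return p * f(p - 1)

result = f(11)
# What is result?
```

f(11) = 11 * 10 * 9 * 8 * 7 * 6 * 5 * 4 * 3 * 2 * 1 = 39916800

Answer: 39916800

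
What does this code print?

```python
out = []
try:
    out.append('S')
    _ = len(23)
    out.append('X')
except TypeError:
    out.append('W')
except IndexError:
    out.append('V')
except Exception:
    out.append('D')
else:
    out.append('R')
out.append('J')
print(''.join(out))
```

Execution trace: 'S' (try body) → 'W' (except TypeError) → 'J' (after the try/except). Output: SWJ

Answer: SWJ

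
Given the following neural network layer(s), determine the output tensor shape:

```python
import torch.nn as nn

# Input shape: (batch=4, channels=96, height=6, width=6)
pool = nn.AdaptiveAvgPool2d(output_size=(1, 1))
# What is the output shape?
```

Input: (4, 96, 6, 6) -> Output: (4, 96, 1, 1)

Answer: (4, 96, 1, 1)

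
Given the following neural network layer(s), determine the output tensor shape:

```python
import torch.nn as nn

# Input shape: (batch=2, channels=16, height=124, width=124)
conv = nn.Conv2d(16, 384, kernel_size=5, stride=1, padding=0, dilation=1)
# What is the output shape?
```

Input: (2, 16, 124, 124) -> Output: (2, 384, 120, 120)

Answer: (2, 384, 120, 120)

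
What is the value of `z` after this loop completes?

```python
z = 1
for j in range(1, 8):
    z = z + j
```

Start at 1, add 1 through 7
`z` takes the values: 1 → 2 → 4 → 7 → 11 → 16 → 22 → 29

Answer: 29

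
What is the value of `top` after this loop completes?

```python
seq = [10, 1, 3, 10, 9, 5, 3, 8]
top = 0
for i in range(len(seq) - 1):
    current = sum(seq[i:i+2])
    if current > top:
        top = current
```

Max sum of 2-element window in [10, 1, 3, 10, 9, 5, 3, 8]
`top` takes the values: 0 → 11 → 13 → 19

Answer: 19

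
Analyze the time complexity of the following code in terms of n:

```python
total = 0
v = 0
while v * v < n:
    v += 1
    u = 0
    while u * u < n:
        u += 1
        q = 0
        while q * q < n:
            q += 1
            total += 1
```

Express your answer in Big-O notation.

Each loop level contributes: √n × √n × √n. Multiplying the contributions gives O(n√n).

Answer: O(n√n)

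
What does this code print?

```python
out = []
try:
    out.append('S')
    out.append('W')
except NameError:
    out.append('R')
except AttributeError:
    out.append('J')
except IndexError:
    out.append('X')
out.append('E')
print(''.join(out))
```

Execution trace: 'S' (try body) → 'W' (try body, no exception) → 'E' (after the try/except). Output: SWE

Answer: SWE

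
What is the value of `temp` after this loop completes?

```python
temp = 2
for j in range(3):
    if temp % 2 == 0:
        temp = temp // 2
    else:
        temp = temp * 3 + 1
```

Collatz-style transformation from 2
`temp` takes the values: 2 → 1 → 4 → 2

Answer: 2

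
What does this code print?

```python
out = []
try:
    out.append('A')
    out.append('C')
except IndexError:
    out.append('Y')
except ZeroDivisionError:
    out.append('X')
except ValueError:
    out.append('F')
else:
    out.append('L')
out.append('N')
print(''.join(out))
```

Execution trace: 'A' (try body) → 'C' (try body, no exception) → 'L' (else) → 'N' (after the try/except). Output: ACLN

Answer: ACLN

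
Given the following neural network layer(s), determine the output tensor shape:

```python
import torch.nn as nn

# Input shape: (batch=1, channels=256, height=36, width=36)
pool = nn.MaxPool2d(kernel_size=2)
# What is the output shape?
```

Input: (1, 256, 36, 36) -> Output: (1, 256, 18, 18)

Answer: (1, 256, 18, 18)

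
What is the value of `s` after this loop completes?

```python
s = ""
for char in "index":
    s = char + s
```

Reverse 'index'
`s` takes the values: "" → "i" → "ni" → "dni" → "edni" → "xedni"

Answer: "xedni"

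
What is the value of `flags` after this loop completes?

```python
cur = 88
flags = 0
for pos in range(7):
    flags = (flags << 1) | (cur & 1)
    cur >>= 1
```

Reverse lowest 7 bits of 88
`flags` takes the values: 0 → 1 → 3 → 6 → 13

Answer: 13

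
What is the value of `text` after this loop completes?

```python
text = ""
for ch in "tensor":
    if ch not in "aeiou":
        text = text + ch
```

Remove vowels from 'tensor'
`text` takes the values: "" → "t" → "tn" → "tns" → "tnsr"

Answer: "tnsr"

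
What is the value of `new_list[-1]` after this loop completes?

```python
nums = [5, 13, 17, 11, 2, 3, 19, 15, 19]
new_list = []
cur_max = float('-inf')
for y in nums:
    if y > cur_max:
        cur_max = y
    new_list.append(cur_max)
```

Running max ends at 19
`new_list` takes the values: [] → [5] → [5, 13] → [5, 13, 17] → [5, 13, 17, 17] → [5, 13, 17, 17, 17] → [5, 13, 17, 17, 17, 17] → [5, 13, 17, 17, 17, 17, 19] → [5, 13, 17, 17, 17, 17, 19, 19] → [5, 13, 17, 17, 17, 17, 19, 19, 19]
So `new_list[-1]` = 19

Answer: 19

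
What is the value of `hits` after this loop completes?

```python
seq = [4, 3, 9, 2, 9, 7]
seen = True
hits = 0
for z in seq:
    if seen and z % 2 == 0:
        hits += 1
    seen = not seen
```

Count even values at even positions
`hits` takes the values: 0 → 1

Answer: 1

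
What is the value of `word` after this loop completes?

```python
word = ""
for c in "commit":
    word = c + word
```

Reverse 'commit'
`word` takes the values: "" → "c" → "oc" → "moc" → "mmoc" → "immoc" → "timmoc"

Answer: "timmoc"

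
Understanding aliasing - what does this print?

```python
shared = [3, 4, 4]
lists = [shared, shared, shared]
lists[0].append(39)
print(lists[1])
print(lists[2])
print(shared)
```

Key concept: list of same reference.
Step by step:
`shared = [3, 4, 4]` → shared = [3, 4, 4]
`lists = [shared, shared, shared]` → lists = [[3, 4, 4], [3, 4, 4], [3, 4, 4]]
`lists[0].append(39)` → shared = [3, 4, 4, 39]; lists = [[3, 4, 4, 39], [3, 4, 4, 39], [3, 4, 4, 39]]
`print(lists[1])` → prints [3, 4, 4, 39]
`print(lists[2])` → prints [3, 4, 4, 39]
`print(shared)` → prints [3, 4, 4, 39]

Answer:
[3, 4, 4, 39]
[3, 4, 4, 39]
[3, 4, 4, 39]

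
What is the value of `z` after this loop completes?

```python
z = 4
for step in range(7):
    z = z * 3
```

Multiply by 3, 7 times: 4 * 3^7 = 8748
`z` takes the values: 4 → 12 → 36 → 108 → 324 → 972 → 2916 → 8748

Answer: 8748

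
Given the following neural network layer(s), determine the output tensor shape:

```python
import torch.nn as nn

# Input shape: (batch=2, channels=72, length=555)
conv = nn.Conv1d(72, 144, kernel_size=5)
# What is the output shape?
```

Input: (2, 72, 555) -> Output: (2, 144, 551)

Answer: (2, 144, 551)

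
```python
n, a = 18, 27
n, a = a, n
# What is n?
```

Trace:
`n, a = 18, 27` → n = 18; a = 27
`n, a = a, n` → n = 27; a = 18
So n = 27

Answer: 27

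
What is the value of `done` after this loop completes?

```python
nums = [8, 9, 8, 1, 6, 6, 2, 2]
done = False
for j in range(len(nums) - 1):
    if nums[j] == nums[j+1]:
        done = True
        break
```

Check consecutive duplicates in [8, 9, 8, 1, 6, 6, 2, 2]
`done` takes the values: False → True

Answer: True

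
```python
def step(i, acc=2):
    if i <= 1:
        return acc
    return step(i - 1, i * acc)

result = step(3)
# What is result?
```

Accumulator trace (n, acc): (3, 2) -> (2, 6) -> (1, 12) -> return 12

Answer: 12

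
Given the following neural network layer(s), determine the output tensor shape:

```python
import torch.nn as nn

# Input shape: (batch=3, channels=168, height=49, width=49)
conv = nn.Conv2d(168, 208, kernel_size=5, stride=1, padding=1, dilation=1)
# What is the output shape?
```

Input: (3, 168, 49, 49) -> Output: (3, 208, 47, 47)

Answer: (3, 208, 47, 47)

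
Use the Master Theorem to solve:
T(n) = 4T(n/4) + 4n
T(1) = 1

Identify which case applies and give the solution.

a=4, b=4, f(n)=4n. log_4(4) = 1. Since c=1 = 1, Case 2 applies: T(n) = Θ(n^log_b(a) · log n) = O(n log n).

Answer: O(n log n) - Case 2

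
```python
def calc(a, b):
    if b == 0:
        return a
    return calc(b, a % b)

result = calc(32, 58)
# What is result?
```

calc(32, 58) -> calc(58, 32) -> calc(32, 26) -> calc(26, 6) -> calc(6, 2) -> calc(2, 0) -> 2

Answer: 2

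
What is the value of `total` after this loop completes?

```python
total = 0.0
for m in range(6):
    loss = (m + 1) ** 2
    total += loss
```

Sum of squared losses 1² + 2² + ... + 6²
`total` takes the values: 0.0 → 1.0 → 5.0 → 14.0 → 30.0 → 55.0 → 91.0

Answer: 91.0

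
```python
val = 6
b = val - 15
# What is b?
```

Trace:
`val = 6` → val = 6
`b = val - 15` → b = -9
So b = -9

Answer: -9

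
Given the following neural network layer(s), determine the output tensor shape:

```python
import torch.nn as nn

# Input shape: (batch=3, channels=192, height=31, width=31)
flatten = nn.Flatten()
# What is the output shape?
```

Input: (3, 192, 31, 31) -> Output: (3, 184512)

Answer: (3, 184512)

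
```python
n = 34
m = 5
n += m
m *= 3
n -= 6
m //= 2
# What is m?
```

Trace:
`n = 34` → n = 34
`m = 5` → m = 5
`n += m` → n = 39
`m *= 3` → m = 15
`n -= 6` → n = 33
`m //= 2` → m = 7
So m = 7

Answer: 7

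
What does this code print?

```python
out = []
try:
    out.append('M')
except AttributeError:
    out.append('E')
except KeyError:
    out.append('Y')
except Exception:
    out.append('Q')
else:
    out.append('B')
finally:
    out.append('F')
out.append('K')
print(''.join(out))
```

Execution trace: 'M' (try body, no exception) → 'B' (else) → 'F' (finally) → 'K' (after the try/except). Output: MBFK

Answer: MBFK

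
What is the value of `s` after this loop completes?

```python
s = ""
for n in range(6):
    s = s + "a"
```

Repeat 'a' 6 times
`s` takes the values: "" → "a" → "aa" → "aaa" → "aaaa" → "aaaaa" → "aaaaaa"

Answer: "aaaaaa"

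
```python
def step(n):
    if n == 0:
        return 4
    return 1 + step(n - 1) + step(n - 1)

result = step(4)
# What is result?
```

step(n) = 1 + 2·step(n-1), step(0)=4. Closed form: (4+1)·2^4 - 1 = 79.

Answer: 79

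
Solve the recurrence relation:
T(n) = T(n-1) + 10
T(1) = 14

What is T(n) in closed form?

Unrolling: T(n) = T(1) + 10·(n-1) = 14 + 10(n-1) = 10n + 4.

Answer: T(n) = 10n + 4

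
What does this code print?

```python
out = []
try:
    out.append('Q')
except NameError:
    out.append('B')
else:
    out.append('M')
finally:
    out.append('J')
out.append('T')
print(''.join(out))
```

Execution trace: 'Q' (try body, no exception) → 'M' (else) → 'J' (finally) → 'T' (after the try/except). Output: QMJT

Answer: QMJT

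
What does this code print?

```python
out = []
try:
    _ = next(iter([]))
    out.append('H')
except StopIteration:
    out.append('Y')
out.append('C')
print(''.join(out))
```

Execution trace: 'Y' (except StopIteration) → 'C' (after the try/except). Output: YC

Answer: YC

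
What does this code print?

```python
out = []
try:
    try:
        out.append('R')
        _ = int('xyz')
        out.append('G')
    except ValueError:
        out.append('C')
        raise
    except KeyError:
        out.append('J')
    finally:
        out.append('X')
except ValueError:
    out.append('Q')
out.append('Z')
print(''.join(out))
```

Execution trace: 'R' (inner try body) → 'C' (inner except ValueError) → 'X' (inner finally) → 'Q' (outer except ValueError) → 'Z' (after the try/except). Output: RCXQZ

Answer: RCXQZ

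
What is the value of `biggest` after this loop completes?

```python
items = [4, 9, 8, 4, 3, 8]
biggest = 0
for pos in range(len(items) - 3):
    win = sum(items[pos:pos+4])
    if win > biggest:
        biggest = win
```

Max sum of 4-element window in [4, 9, 8, 4, 3, 8]
`biggest` takes the values: 0 → 25

Answer: 25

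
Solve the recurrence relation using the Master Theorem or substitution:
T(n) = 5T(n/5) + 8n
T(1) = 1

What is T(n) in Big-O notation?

By Master Theorem: a=5, b=5, f(n)=8n. Since log_5(5) = 1 and f(n) = Θ(n^1), Case 2 applies. T(n) = O(n log n).

Answer: O(n log n)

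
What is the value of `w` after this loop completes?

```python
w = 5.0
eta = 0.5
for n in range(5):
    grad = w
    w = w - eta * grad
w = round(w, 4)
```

Gradient descent: w = 5.0 * (1 - 0.5)^5
`w` takes the values: 5.0 → 2.5 → 1.25 → 0.625 → 0.3125 → 0.15625 → 0.1562

Answer: 0.1562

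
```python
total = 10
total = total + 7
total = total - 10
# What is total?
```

Trace:
`total = 10` → total = 10
`total = total + 7` → total = 17
`total = total - 10` → total = 7
So total = 7

Answer: 7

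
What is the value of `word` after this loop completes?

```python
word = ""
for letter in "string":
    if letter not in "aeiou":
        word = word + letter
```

Remove vowels from 'string'
`word` takes the values: "" → "s" → "st" → "str" → "strn" → "strng"

Answer: "strng"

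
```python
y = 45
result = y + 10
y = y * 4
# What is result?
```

Trace:
`y = 45` → y = 45
`result = y + 10` → result = 55
`y = y * 4` → y = 180
So result = 55

Answer: 55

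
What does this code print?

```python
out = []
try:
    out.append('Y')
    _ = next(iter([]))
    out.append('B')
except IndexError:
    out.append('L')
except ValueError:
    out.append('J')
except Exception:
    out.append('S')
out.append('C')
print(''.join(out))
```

Execution trace: 'Y' (try body) → 'S' (except Exception) → 'C' (after the try/except). Output: YSC

Answer: YSC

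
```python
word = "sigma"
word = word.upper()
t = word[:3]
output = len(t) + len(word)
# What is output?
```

Trace:
`word = "sigma"` → word = 'sigma'
`word = word.upper()` → word = 'SIGMA'
`t = word[:3]` → t = 'SIG'
`output = len(t) + len(word)` → output = 8
So output = 8

Answer: 8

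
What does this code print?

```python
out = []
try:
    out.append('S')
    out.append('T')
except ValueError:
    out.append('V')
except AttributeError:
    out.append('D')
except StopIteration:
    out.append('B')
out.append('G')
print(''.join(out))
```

Execution trace: 'S' (try body) → 'T' (try body, no exception) → 'G' (after the try/except). Output: STG

Answer: STG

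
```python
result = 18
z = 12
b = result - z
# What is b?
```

Trace:
`result = 18` → result = 18
`z = 12` → z = 12
`b = result - z` → b = 6
So b = 6

Answer: 6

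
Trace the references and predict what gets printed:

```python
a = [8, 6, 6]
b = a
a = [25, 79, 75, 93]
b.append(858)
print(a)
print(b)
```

Key concept: rebinding vs mutation: a is rebound to a new list, b still points at the original.
Step by step:
`a = [8, 6, 6]` → a = [8, 6, 6]
`b = a` → b = [8, 6, 6] (same object as a)
`a = [25, 79, 75, 93]` → a = [25, 79, 75, 93]
`b.append(858)` → b = [8, 6, 6, 858]
`print(a)` → prints [25, 79, 75, 93]
`print(b)` → prints [8, 6, 6, 858]

Answer:
[25, 79, 75, 93]
[8, 6, 6, 858]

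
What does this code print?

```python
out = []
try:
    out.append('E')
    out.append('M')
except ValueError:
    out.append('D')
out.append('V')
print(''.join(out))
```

Execution trace: 'E' (try body) → 'M' (try body, no exception) → 'V' (after the try/except). Output: EMV

Answer: EMV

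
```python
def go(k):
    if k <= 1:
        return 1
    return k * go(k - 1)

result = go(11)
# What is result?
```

go(11) = 11 * 10 * 9 * 8 * 7 * 6 * 5 * 4 * 3 * 2 * 1 = 39916800

Answer: 39916800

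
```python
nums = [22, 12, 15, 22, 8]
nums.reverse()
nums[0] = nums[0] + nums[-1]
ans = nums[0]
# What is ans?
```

Trace:
`nums = [22, 12, 15, 22, 8]` → nums = [22, 12, 15, 22, 8]
`nums.reverse()` → nums = [8, 22, 15, 12, 22]
`nums[0] = nums[0] + nums[-1]` → nums = [30, 22, 15, 12, 22]
`ans = nums[0]` → ans = 30
So ans = 30

Answer: 30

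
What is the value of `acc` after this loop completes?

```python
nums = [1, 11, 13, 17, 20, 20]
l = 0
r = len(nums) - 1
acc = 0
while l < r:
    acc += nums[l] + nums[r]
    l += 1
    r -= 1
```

Sum of pairs from ends
`acc` takes the values: 0 → 21 → 52 → 82

Answer: 82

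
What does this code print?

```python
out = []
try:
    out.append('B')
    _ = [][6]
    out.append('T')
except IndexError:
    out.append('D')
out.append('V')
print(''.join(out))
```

Execution trace: 'B' (try body) → 'D' (except IndexError) → 'V' (after the try/except). Output: BDV

Answer: BDV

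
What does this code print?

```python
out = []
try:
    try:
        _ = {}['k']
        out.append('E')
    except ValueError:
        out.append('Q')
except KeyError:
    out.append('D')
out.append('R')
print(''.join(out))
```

Execution trace: 'D' (outer except KeyError) → 'R' (after the try/except). Output: DR

Answer: DR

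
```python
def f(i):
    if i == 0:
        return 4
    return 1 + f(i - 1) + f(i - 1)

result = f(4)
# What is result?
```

f(i) = 1 + 2·f(i-1), f(0)=4. Closed form: (4+1)·2^4 - 1 = 79.

Answer: 79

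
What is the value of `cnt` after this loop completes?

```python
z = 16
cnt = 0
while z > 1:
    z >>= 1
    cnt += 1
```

Count right shifts until 1
`cnt` takes the values: 0 → 1 → 2 → 3 → 4

Answer: 4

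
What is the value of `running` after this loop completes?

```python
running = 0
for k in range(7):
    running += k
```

Sum of 0 to 6 = 21
`running` takes the values: 0 → 1 → 3 → 6 → 10 → 15 → 21

Answer: 21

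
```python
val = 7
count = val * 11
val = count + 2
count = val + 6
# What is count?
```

Trace:
`val = 7` → val = 7
`count = val * 11` → count = 77
`val = count + 2` → val = 79
`count = val + 6` → count = 85
So count = 85

Answer: 85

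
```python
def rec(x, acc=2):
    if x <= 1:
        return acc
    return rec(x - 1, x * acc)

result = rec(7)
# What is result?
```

Accumulator trace (n, acc): (7, 2) -> (6, 14) -> (5, 84) -> (4, 420) -> (3, 1680) -> (2, 5040) -> (1, 10080) -> return 10080

Answer: 10080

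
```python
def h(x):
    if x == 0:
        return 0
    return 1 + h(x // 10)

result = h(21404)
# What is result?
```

Count of digits of 21404: 5

Answer: 5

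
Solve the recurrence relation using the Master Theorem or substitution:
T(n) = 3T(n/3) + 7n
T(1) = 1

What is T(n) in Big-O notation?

By Master Theorem: a=3, b=3, f(n)=7n. Since log_3(3) = 1 and f(n) = Θ(n^1), Case 2 applies. T(n) = O(n log n).

Answer: O(n log n)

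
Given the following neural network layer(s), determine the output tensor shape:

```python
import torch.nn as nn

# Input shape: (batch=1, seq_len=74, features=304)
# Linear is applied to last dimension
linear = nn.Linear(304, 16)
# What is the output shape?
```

Input: (1, 74, 304) -> Output: (1, 74, 16)

Answer: (1, 74, 16)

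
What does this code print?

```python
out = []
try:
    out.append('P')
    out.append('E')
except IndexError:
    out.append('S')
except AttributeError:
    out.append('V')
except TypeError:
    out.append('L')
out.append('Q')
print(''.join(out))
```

Execution trace: 'P' (try body) → 'E' (try body, no exception) → 'Q' (after the try/except). Output: PEQ

Answer: PEQ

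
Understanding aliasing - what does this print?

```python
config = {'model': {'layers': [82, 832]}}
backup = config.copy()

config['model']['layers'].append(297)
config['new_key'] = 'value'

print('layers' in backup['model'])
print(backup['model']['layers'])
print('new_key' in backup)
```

Key concept: shallow copy gotcha with nested dict.
Step by step:
`config = {'model': {'layers': [82, 832]}}` → config = {'model': {'layers': [82, 832]}}
`backup = config.copy()` → backup = {'model': {'layers': [82, 832]}}
`config['model']['layers'].append(297)` → config = {'model': {'layers': [82, 832, 297]}}; backup = {'model': {'layers': [82, 832, 297]}}
`config['new_key'] = 'value'` → config = {'model': {'layers': [82, 832, 297]}, 'new_key': 'value'}
`print('layers' in backup['model'])` → prints True
`print(backup['model']['layers'])` → prints [82, 832, 297]
`print('new_key' in backup)` → prints False

Answer:
True
[82, 832, 297]
False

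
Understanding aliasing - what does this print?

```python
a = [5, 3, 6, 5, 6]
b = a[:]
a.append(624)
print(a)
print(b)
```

Key concept: slice [:] creates copy.
Step by step:
`a = [5, 3, 6, 5, 6]` → a = [5, 3, 6, 5, 6]
`b = a[:]` → b = [5, 3, 6, 5, 6]
`a.append(624)` → a = [5, 3, 6, 5, 6, 624]
`print(a)` → prints [5, 3, 6, 5, 6, 624]
`print(b)` → prints [5, 3, 6, 5, 6]

Answer:
[5, 3, 6, 5, 6, 624]
[5, 3, 6, 5, 6]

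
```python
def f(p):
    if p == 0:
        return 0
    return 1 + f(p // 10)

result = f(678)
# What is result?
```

Count of digits of 678: 3

Answer: 3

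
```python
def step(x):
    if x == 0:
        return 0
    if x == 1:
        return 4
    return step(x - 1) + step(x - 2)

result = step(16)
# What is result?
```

Build up from base cases: step(0)=0, step(1)=4, step(2)=4, step(3)=8, step(4)=12, step(5)=20, step(6)=32, ..., step(16)=3948

Answer: 3948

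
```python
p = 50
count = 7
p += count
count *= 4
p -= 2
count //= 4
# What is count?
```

Trace:
`p = 50` → p = 50
`count = 7` → count = 7
`p += count` → p = 57
`count *= 4` → count = 28
`p -= 2` → p = 55
`count //= 4` → count = 7
So count = 7

Answer: 7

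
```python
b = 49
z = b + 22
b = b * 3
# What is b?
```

Trace:
`b = 49` → b = 49
`z = b + 22` → z = 71
`b = b * 3` → b = 147
So b = 147

Answer: 147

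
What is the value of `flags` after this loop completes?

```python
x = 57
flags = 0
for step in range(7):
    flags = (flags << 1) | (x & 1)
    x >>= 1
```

Reverse lowest 7 bits of 57
`flags` takes the values: 0 → 1 → 2 → 4 → 9 → 19 → 39 → 78

Answer: 78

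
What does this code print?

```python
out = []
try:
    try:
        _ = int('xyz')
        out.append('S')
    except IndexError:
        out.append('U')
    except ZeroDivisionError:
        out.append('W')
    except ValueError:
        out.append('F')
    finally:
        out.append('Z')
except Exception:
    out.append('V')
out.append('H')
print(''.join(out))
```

Execution trace: 'F' (inner except ValueError) → 'Z' (inner finally) → 'H' (after the try/except). Output: FZH

Answer: FZH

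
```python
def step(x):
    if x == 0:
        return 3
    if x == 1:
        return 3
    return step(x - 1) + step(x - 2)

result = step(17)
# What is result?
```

Build up from base cases: step(0)=3, step(1)=3, step(2)=6, step(3)=9, step(4)=15, step(5)=24, step(6)=39, ..., step(17)=7752

Answer: 7752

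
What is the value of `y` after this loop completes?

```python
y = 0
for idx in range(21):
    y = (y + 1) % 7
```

Increment mod 7, 21 times = 0
`y` takes the values: 0 → 1 → 2 → 3 → 4 → 5 → 6 → 0 → 1 → 2 → 3 → 4 → 5 → 6 → 0 → 1 → 2 → 3 → 4 → 5 → 6 → 0

Answer: 0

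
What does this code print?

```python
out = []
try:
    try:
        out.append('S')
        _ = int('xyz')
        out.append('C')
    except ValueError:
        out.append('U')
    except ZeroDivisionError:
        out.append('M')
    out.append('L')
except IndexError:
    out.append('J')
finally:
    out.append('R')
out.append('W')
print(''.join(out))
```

Execution trace: 'S' (inner try body) → 'U' (inner except ValueError) → 'L' (try body, no exception) → 'R' (finally) → 'W' (after the try/except). Output: SULRW

Answer: SULRW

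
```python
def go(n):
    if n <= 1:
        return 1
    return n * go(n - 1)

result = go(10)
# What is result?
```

go(10) = 10 * 9 * 8 * 7 * 6 * 5 * 4 * 3 * 2 * 1 = 3628800

Answer: 3628800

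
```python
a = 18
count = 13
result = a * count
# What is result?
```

Trace:
`a = 18` → a = 18
`count = 13` → count = 13
`result = a * count` → result = 234
So result = 234

Answer: 234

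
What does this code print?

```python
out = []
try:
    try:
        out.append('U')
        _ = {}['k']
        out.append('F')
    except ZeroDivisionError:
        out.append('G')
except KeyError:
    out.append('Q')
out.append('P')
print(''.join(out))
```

Execution trace: 'U' (try body) → 'Q' (outer except KeyError) → 'P' (after the try/except). Output: UQP

Answer: UQP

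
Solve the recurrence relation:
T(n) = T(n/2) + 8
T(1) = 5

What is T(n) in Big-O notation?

Each step divides n by 2 and adds 8. After log_2(n) steps we reach T(1)=5. So T(n) = 8·log_2(n) + 5 = O(log n).

Answer: O(log n)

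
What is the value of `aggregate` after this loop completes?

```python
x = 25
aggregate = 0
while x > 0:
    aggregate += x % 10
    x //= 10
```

Sum digits of 25
`aggregate` takes the values: 0 → 5 → 7

Answer: 7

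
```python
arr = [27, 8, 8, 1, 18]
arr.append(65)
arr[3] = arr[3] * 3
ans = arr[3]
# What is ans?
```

Trace:
`arr = [27, 8, 8, 1, 18]` → arr = [27, 8, 8, 1, 18]
`arr.append(65)` → arr = [27, 8, 8, 1, 18, 65]
`arr[3] = arr[3] * 3` → arr = [27, 8, 8, 3, 18, 65]
`ans = arr[3]` → ans = 3
So ans = 3

Answer: 3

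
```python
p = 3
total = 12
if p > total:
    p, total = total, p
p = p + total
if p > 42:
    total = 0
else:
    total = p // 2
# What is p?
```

Trace:
`p = 3` → p = 3
`total = 12` → total = 12
`if p > total: ...` → p > total is False → no variable changes
`p = p + total` → p = 15
`if p > 42: ...` → p > 42 is False, take else branch → total = 7
So p = 15

Answer: 15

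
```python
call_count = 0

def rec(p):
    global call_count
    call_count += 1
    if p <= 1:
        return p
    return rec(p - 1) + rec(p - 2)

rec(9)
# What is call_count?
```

Calls(p) = 1 + Calls(p-1) + Calls(p-2); Calls(0)=Calls(1)=1. For p=9 this gives 109.

Answer: 109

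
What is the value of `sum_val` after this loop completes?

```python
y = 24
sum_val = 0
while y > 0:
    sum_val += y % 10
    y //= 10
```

Sum digits of 24
`sum_val` takes the values: 0 → 4 → 6

Answer: 6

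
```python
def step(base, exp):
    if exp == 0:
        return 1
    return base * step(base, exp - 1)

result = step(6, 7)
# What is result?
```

step(6, 7) = 6 * 6 * 6 * 6 * 6 * 6 * 6 = 279936

Answer: 279936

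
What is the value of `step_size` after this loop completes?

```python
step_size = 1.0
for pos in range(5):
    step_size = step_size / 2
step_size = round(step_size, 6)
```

Halving LR 5 times: 1 / 2^5
`step_size` takes the values: 1.0 → 0.5 → 0.25 → 0.125 → 0.0625 → 0.03125

Answer: 0.03125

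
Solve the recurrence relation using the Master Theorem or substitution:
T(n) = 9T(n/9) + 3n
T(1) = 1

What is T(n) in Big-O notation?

By Master Theorem: a=9, b=9, f(n)=3n. Since log_9(9) = 1 and f(n) = Θ(n^1), Case 2 applies. T(n) = O(n log n).

Answer: O(n log n)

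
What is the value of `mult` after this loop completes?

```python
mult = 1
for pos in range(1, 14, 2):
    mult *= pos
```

Product of 1, 3, 5, ... up to 13
`mult` takes the values: 1 → 3 → 15 → 105 → 945 → 10395 → 135135

Answer: 135135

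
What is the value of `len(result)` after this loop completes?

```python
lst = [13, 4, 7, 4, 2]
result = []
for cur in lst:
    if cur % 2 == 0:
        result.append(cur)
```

Count even numbers in [13, 4, 7, 4, 2]
`result` takes the values: [] → [4] → [4, 4] → [4, 4, 2]
So `len(result)` = 3

Answer: 3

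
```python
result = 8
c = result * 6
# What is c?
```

Trace:
`result = 8` → result = 8
`c = result * 6` → c = 48
So c = 48

Answer: 48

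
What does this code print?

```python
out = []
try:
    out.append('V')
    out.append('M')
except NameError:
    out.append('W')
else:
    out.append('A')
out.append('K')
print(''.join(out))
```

Execution trace: 'V' (try body) → 'M' (try body, no exception) → 'A' (else) → 'K' (after the try/except). Output: VMAK

Answer: VMAK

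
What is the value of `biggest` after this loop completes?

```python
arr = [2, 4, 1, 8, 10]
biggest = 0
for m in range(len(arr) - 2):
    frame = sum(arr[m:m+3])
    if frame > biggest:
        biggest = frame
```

Max sum of 3-element window in [2, 4, 1, 8, 10]
`biggest` takes the values: 0 → 7 → 13 → 19

Answer: 19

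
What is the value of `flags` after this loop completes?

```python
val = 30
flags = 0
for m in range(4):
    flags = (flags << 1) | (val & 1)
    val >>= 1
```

Reverse lowest 4 bits of 30
`flags` takes the values: 0 → 1 → 3 → 7

Answer: 7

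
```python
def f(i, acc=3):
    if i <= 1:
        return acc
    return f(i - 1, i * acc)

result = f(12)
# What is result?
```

Accumulator trace (n, acc): (12, 3) -> (11, 36) -> (10, 396) -> (9, 3960) -> (8, 35640) -> (7, 285120) -> (6, 1995840) -> (5, 11975040) -> (4, 59875200) -> (3, 239500800) -> (2, 718502400) -> (1, 1437004800) -> return 1437004800

Answer: 1437004800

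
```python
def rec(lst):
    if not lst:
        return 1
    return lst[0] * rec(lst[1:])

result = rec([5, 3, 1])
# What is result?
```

Product over [5, 3, 1] = 5 * 3 * 1 = 15

Answer: 15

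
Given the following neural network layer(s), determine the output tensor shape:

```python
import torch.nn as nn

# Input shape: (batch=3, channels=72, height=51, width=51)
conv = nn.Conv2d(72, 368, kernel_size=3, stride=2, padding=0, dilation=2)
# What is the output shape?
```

Input: (3, 72, 51, 51) -> Output: (3, 368, 24, 24)

Answer: (3, 368, 24, 24)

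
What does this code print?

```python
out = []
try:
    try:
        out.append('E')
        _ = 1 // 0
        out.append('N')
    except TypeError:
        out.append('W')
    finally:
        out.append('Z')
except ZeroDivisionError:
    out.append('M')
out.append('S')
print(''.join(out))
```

Execution trace: 'E' (try body) → 'Z' (finally) → 'M' (outer except ZeroDivisionError) → 'S' (after the try/except). Output: EZMS

Answer: EZMS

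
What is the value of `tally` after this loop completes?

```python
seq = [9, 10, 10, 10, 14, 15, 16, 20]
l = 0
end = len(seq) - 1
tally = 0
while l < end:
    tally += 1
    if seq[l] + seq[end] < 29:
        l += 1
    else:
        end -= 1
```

Steps to find pair summing to 29
`tally` takes the values: 0 → 1 → 2 → 3 → 4 → 5 → 6 → 7

Answer: 7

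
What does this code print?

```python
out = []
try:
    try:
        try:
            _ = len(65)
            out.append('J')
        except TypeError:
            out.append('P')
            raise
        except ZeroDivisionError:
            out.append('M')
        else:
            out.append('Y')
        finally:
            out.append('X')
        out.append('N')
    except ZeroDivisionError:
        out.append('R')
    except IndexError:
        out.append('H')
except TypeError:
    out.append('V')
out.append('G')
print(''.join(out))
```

Execution trace: 'P' (inner except TypeError) → 'X' (inner finally) → 'V' (outer except TypeError) → 'G' (after the try/except). Output: PXVG

Answer: PXVG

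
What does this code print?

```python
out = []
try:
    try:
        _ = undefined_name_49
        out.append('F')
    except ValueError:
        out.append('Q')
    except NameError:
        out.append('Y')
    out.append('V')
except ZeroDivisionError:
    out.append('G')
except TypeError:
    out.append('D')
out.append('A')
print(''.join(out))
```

Execution trace: 'Y' (inner except NameError) → 'V' (try body, no exception) → 'A' (after the try/except). Output: YVA

Answer: YVA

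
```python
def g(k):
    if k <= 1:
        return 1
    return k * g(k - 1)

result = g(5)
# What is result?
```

g(5) = 5 * 4 * 3 * 2 * 1 = 120

Answer: 120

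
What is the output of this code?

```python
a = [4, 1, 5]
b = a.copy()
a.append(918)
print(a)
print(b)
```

Key concept: list.copy() creates independent copy.
Step by step:
`a = [4, 1, 5]` → a = [4, 1, 5]
`b = a.copy()` → b = [4, 1, 5]
`a.append(918)` → a = [4, 1, 5, 918]
`print(a)` → prints [4, 1, 5, 918]
`print(b)` → prints [4, 1, 5]

Answer:
[4, 1, 5, 918]
[4, 1, 5]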